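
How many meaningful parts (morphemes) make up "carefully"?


Word: "carefully"
Morphemes: care | -ful | -ly
Each morpheme carries meaning
= 3 morphemes


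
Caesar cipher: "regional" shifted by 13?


Word: "regional"
Shift: 13
Each letter → (letter + shift) mod 26:
  'r' (17) + 13 = 4 → 'e'
  'e' (4) + 13 = 17 → 'r'
  'g' (6) + 13 = 19 → 't'
  'i' (8) + 13 = 21 → 'v'
  'o' (14) + 13 = 1 → 'b'
  'n' (13) + 13 = 0 → 'a'
  'a' (0) + 13 = 13 → 'n'
  'l' (11) + 13 = 24 → 'y'
Result = "ertvbany"


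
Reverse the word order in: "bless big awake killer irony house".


Original: "bless big awake killer irony house"
Words (1..n): bless | big | awake | killer | irony | house
Reversed (n..1): house | irony | killer | awake | big | bless
Result = "house irony killer awake big bless"


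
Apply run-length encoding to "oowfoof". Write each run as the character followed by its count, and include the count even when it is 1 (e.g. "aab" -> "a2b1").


String: "oowfoof"
Scanning for consecutive runs:
  'o' x 2
  'w' x 1
  'f' x 1
  'o' x 2
  'f' x 1
RLE = "o2w1f1o2f1"


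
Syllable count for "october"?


Word: "october"
Syllable breakdown: oc | to | ber
Counting: 3 parts
= 3 syllables


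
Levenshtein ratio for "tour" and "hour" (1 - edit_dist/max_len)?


Word 1: "tour" (length 4)
Word 2: "hour" (length 4)
One optimal edit sequence:
  1. substitute 't' -> 'h'  (+1)
  2. keep 'o'
  3. keep 'u'
  4. keep 'r'
Edit distance = 1
Max length = max(4, 4) = 4
Similarity = 1 - 1/4
= 0.7500


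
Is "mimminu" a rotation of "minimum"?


Word: "minimum", Candidate: "mimminu"
Method: check if candidate is substring of word+word
"minimumminimum" contains "mimminu"? No
Is rotation = No


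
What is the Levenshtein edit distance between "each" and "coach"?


Word 1: "each" (length 4)
Word 2: "coach" (length 5)
One optimal edit sequence (insert/delete/substitute each cost 1):
  1. insert 'c'  (+1)
  2. substitute 'e' -> 'o'  (+1)
  3. keep 'a'
  4. keep 'c'
  5. keep 'h'
Total edit operations: 2
Edit distance = 2


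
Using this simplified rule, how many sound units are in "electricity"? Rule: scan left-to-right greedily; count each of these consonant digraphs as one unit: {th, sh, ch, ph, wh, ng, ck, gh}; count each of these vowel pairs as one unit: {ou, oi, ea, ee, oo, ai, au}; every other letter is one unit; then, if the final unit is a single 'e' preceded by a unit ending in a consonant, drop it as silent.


Word: "electricity" (11 letters)
Left-to-right scan:
  1. 'e' (letter)
  2. 'l' (letter)
  3. 'e' (letter)
  4. 'c' (letter)
  5. 't' (letter)
  6. 'r' (letter)
  7. 'i' (letter)
  8. 'c' (letter)
  9. 'i' (letter)
  10. 't' (letter)
  11. 'y' (letter)
Units from scan: 11
Sound units = 11 units


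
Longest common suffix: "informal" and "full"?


Word 1: "informal"
Word 2: "full"
Comparing from end:
  Pos -1: 'l' == 'l'
  Pos -2: 'a' != 'l' (stop)
LCS = "l" (length 1)


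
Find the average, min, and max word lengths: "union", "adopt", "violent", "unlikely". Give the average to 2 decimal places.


Lengths: "union"=5, "adopt"=5, "violent"=7, "unlikely"=8
Sum = 25, Count = 4
Average = 25/4 = 6.25
= avg=6.25, min=5, max=8


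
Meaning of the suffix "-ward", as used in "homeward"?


Suffix: -ward
As in: homeward -> home + -ward
Meaning = in the direction of


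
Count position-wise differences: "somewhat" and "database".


Comparing character by character (same length = 8):
  Pos 0: 's' vs 'd' !=
  Pos 1: 'o' vs 'a' !=
  Pos 2: 'm' vs 't' !=
  Pos 3: 'e' vs 'a' !=
  Pos 4: 'w' vs 'b' !=
  Pos 5: 'h' vs 'a' !=
  Pos 6: 'a' vs 's' !=
  Pos 7: 't' vs 'e' !=
Hamming distance = 8


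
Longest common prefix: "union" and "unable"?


Word 1: "union"
Word 2: "unable"
Comparing from start:
  Pos 0: 'u' == 'u'
  Pos 1: 'n' == 'n'
  Pos 2: 'i' != 'a' (stop)
LCP = "un" (length 2)


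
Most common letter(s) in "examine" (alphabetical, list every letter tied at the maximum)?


Word: "examine"
Letter counts:
  'a': 1
  'e': 2
  'i': 1
  'm': 1
  'n': 1
  'x': 1
Maximum count = 2
Most frequent = 'e' (2 times each)


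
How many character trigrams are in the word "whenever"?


Word: "whenever" (length 8)
Number of 3-grams = length - 3 + 1 = 8 - 3 + 1
= 6


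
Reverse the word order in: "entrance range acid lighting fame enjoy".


Original: "entrance range acid lighting fame enjoy"
Words (1..n): entrance | range | acid | lighting | fame | enjoy
Reversed (n..1): enjoy | fame | lighting | acid | range | entrance
Result = "enjoy fame lighting acid range entrance"


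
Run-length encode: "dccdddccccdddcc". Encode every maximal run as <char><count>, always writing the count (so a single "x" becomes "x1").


String: "dccdddccccdddcc"
Scanning for consecutive runs:
  'd' x 1
  'c' x 2
  'd' x 3
  'c' x 4
  'd' x 3
  'c' x 2
RLE = "d1c2d3c4d3c2"


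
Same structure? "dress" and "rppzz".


Pattern of "dress": [0, 1, 2, 3, 3]
Pattern of "rppzz": [0, 1, 1, 2, 2]
Patterns do not match
Same pattern = No


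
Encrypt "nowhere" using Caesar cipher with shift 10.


Word: "nowhere"
Shift: 10
Each letter → (letter + shift) mod 26:
  'n' (13) + 10 = 23 → 'x'
  'o' (14) + 10 = 24 → 'y'
  'w' (22) + 10 = 6 → 'g'
  'h' (7) + 10 = 17 → 'r'
  'e' (4) + 10 = 14 → 'o'
  'r' (17) + 10 = 1 → 'b'
  'e' (4) + 10 = 14 → 'o'
Result = "xygrobo"


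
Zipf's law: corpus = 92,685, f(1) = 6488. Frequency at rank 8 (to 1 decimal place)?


Zipf's law: f(r) = f(1) / r
f(1) = 6488
f(8) = 6488 / 8
= 811.0 occurrences


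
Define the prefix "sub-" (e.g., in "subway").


Prefix: sub-
As in: subway -> sub- + way
Meaning = under / below


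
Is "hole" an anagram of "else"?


Word 1: "else" → sorted: eels
Word 2: "hole" → sorted: ehlo
Same letters? eels != ehlo
Anagram = No


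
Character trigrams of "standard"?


Word: "standard" (length 8)
Number of trigrams = 8 - 3 + 1 = 6
  Position 0: "sta"
  Position 1: "tan"
  Position 2: "and"
  Position 3: "nda"
  Position 4: "dar"
  Position 5: "ard"
Trigrams = "sta", "tan", "and", "nda", "dar", "ard"


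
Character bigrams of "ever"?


Word: "ever" (length 4)
Number of bigrams = 4 - 2 + 1 = 3
  Position 0: "ev"
  Position 1: "ve"
  Position 2: "er"
Bigrams = "ev", "ve", "er"


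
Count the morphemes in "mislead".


Word: "mislead"
Morphemes: mis- / lead
Each morpheme carries meaning
= 2 morphemes


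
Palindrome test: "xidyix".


Word: "xidyix"
Reversed: "xiydix"
Forward == Backward? xidyix != xiydix
Palindrome = No


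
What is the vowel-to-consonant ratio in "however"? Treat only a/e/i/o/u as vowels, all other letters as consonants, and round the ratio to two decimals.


Word: "however"
Vowels (a,e,i,o,u): 3
Consonants: 4
Ratio = 3/4
= 0.75


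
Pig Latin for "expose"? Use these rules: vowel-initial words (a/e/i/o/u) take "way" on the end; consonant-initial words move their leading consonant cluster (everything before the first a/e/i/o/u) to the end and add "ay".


Word: "expose"
Starts with vowel → add 'way'
Pig Latin = "exposeway"


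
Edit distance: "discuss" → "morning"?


Word 1: "discuss" (length 7)
Word 2: "morning" (length 7)
One optimal edit sequence (insert/delete/substitute each cost 1):
  1. substitute 'd' -> 'm'  (+1)
  2. substitute 'i' -> 'o'  (+1)
  3. substitute 's' -> 'r'  (+1)
  4. substitute 'c' -> 'n'  (+1)
  5. substitute 'u' -> 'i'  (+1)
  6. substitute 's' -> 'n'  (+1)
  7. substitute 's' -> 'g'  (+1)
Total edit operations: 7
Edit distance = 7


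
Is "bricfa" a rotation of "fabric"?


Word: "fabric", Candidate: "bricfa"
Method: check if candidate is substring of word+word
"fabricfabric" contains "bricfa"? Yes
Is rotation = Yes


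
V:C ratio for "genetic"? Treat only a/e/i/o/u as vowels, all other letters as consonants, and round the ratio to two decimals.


Word: "genetic"
Vowels (a,e,i,o,u): 3
Consonants: 4
Ratio = 3/4
= 0.75


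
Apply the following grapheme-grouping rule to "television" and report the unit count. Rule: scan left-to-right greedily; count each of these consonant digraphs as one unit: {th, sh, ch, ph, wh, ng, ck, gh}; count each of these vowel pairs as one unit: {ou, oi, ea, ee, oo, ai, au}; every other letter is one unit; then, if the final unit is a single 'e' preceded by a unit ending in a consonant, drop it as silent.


Word: "television" (10 letters)
Left-to-right scan:
  1. 't' (letter)
  2. 'e' (letter)
  3. 'l' (letter)
  4. 'e' (letter)
  5. 'v' (letter)
  6. 'i' (letter)
  7. 's' (letter)
  8. 'i' (letter)
  9. 'o' (letter)
  10. 'n' (letter)
Units from scan: 10
Sound units = 10 units


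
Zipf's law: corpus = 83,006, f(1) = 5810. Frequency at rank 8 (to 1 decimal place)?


Zipf's law: f(r) = f(1) / r
f(1) = 5810
f(8) = 5810 / 8
= 726.3 occurrences


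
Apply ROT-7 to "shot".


Word: "shot"
Shift: 7
Each letter → (letter + shift) mod 26:
  's' (18) + 7 = 25 → 'z'
  'h' (7) + 7 = 14 → 'o'
  'o' (14) + 7 = 21 → 'v'
  't' (19) + 7 = 0 → 'a'
Result = "zova"


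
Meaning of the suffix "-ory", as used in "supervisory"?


Suffix: -ory
As in: supervisory -> supervise + -ory, with a spelling change
Meaning = relating to / place for


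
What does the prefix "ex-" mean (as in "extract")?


Prefix: ex-
Example: extract (ex- + tract)
Meaning = out / former


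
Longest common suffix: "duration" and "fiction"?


Word 1: "duration"
Word 2: "fiction"
Comparing from end:
  Pos -1: 'n' == 'n'
  Pos -2: 'o' == 'o'
  Pos -3: 'i' == 'i'
  Pos -4: 't' == 't'
  Pos -5: 'a' != 'c' (stop)
LCS = "tion" (length 4)


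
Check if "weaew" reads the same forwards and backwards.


Word: "weaew"
Reversed: "weaew"
Forward == Backward? weaew == weaew
Palindrome = Yes


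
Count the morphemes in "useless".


Word: "useless"
Morphemes: use | -less
Each morpheme carries meaning
= 2 morphemes


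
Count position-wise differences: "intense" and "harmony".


Comparing character by character (same length = 7):
  Pos 0: 'i' vs 'h' !=
  Pos 1: 'n' vs 'a' !=
  Pos 2: 't' vs 'r' !=
  Pos 3: 'e' vs 'm' !=
  Pos 4: 'n' vs 'o' !=
  Pos 5: 's' vs 'n' !=
  Pos 6: 'e' vs 'y' !=
Hamming distance = 7


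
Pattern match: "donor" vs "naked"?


Pattern of "donor": [0, 1, 2, 1, 3]
Pattern of "naked": [0, 1, 2, 3, 4]
Patterns do not match
Same pattern = No


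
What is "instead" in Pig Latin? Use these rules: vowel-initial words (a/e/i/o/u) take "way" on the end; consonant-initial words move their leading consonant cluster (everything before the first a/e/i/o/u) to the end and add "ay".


Word: "instead"
Starts with vowel → add 'way'
Pig Latin = "insteadway"


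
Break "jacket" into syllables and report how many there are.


Word: "jacket"
Syllable breakdown: jack-et
Counting: 2 parts
= 2 syllables


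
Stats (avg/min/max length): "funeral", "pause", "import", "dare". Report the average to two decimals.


Lengths: "funeral"=7, "pause"=5, "import"=6, "dare"=4
Sum = 22, Count = 4
Average = 22/4 = 5.50
= avg=5.50, min=4, max=7


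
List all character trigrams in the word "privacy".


Word: "privacy" (length 7)
Number of trigrams = 7 - 3 + 1 = 5
  Position 0: "pri"
  Position 1: "riv"
  Position 2: "iva"
  Position 3: "vac"
  Position 4: "acy"
Trigrams = "pri", "riv", "iva", "vac", "acy"


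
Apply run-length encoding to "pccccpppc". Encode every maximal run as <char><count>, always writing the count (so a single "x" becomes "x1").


String: "pccccpppc"
Scanning for consecutive runs:
  'p' x 1
  'c' x 4
  'p' x 3
  'c' x 1
RLE = "p1c4p3c1"


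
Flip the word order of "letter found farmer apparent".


Original: "letter found farmer apparent"
Words (1..n): letter | found | farmer | apparent
Reversed (n..1): apparent | farmer | found | letter
Result = "apparent farmer found letter"


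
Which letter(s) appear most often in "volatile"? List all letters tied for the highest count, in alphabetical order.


Word: "volatile"
Letter counts:
  'a': 1
  'e': 1
  'i': 1
  'l': 2
  'o': 1
  't': 1
  'v': 1
Maximum count = 2
Most frequent = 'l' (2 times each)


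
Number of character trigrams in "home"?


Word: "home" (length 4)
Number of 3-grams = length - 3 + 1 = 4 - 3 + 1
= 2


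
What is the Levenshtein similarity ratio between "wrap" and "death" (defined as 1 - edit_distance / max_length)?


Word 1: "wrap" (length 4)
Word 2: "death" (length 5)
One optimal edit sequence:
  1. substitute 'w' -> 'd'  (+1)
  2. substitute 'r' -> 'e'  (+1)
  3. keep 'a'
  4. insert 't'  (+1)
  5. substitute 'p' -> 'h'  (+1)
Edit distance = 4
Max length = max(4, 5) = 5
Similarity = 1 - 4/5
= 0.2000


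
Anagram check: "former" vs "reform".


Word 1: "former" → sorted: efmorr
Word 2: "reform" → sorted: efmorr
Same letters? efmorr == efmorr
Anagram = Yes


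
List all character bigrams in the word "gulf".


Word: "gulf" (length 4)
Number of bigrams = 4 - 2 + 1 = 3
  Position 0: "gu"
  Position 1: "ul"
  Position 2: "lf"
Bigrams = "gu", "ul", "lf"


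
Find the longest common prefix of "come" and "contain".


Word 1: "come"
Word 2: "contain"
Comparing from start:
  Pos 0: 'c' == 'c'
  Pos 1: 'o' == 'o'
  Pos 2: 'm' != 'n' (stop)
LCP = "co" (length 2)


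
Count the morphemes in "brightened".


Word: "brightened"
Morphemes: bright + -en + -ed
Each morpheme carries meaning
= 3 morphemes


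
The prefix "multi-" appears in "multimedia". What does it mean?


Prefix: multi-
Example: multimedia (multi- + media)
Meaning = many


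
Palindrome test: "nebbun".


Word: "nebbun"
Reversed: "nubben"
Forward == Backward? nebbun != nubben
Palindrome = No


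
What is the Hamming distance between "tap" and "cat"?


Comparing character by character (same length = 3):
  Pos 0: 't' vs 'c' !=
  Pos 1: 'a' vs 'a' =
  Pos 2: 'p' vs 't' !=
Hamming distance = 2


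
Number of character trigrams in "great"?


Word: "great" (length 5)
Number of 3-grams = length - 3 + 1 = 5 - 3 + 1
= 3


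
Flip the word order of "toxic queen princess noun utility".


Original: "toxic queen princess noun utility"
Words (1..n): toxic | queen | princess | noun | utility
Reversed (n..1): utility | noun | princess | queen | toxic
Result = "utility noun princess queen toxic"


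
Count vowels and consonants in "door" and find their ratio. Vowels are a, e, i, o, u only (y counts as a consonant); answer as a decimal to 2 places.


Word: "door"
Vowels (a,e,i,o,u): 2
Consonants: 2
Ratio = 2/2
= 1.00


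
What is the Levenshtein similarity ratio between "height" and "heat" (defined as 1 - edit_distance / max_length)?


Word 1: "height" (length 6)
Word 2: "heat" (length 4)
One optimal edit sequence:
  1. keep 'h'
  2. keep 'e'
  3. delete 'i'  (+1)
  4. delete 'g'  (+1)
  5. substitute 'h' -> 'a'  (+1)
  6. keep 't'
Edit distance = 3
Max length = max(6, 4) = 6
Similarity = 1 - 3/6
= 0.5000


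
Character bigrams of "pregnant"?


Word: "pregnant" (length 8)
Number of bigrams = 8 - 2 + 1 = 7
  Position 0: "pr"
  Position 1: "re"
  Position 2: "eg"
  Position 3: "gn"
  Position 4: "na"
  Position 5: "an"
  Position 6: "nt"
Bigrams = "pr", "re", "eg", "gn", "na", "an", "nt"


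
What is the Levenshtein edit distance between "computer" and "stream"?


Word 1: "computer" (length 8)
Word 2: "stream" (length 6)
One optimal edit sequence (insert/delete/substitute each cost 1):
  1. delete 'c'  (+1)
  2. delete 'o'  (+1)
  3. substitute 'm' -> 's'  (+1)
  4. substitute 'p' -> 't'  (+1)
  5. substitute 'u' -> 'r'  (+1)
  6. substitute 't' -> 'e'  (+1)
  7. substitute 'e' -> 'a'  (+1)
  8. substitute 'r' -> 'm'  (+1)
Total edit operations: 8
Edit distance = 8


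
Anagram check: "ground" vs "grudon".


Word 1: "ground" → sorted: dgnoru
Word 2: "grudon" → sorted: dgnoru
Same letters? dgnoru == dgnoru
Anagram = Yes


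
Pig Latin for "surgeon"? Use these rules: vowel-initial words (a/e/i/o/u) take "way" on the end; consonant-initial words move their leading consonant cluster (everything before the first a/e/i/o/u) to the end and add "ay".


Word: "surgeon"
Starts with consonant(s) → move to end, add 'ay'
Consonant cluster: "s"
Pig Latin = "urgeonsay"


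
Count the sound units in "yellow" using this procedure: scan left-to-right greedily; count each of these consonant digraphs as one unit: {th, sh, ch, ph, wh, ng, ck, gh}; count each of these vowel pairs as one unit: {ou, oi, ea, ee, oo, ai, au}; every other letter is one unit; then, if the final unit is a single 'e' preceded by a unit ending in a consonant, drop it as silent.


Word: "yellow" (6 letters)
Left-to-right scan:
  1. 'y' (letter)
  2. 'e' (letter)
  3. 'l' (letter)
  4. 'l' (letter)
  5. 'o' (letter)
  6. 'w' (letter)
Units from scan: 6
Sound units = 6 units


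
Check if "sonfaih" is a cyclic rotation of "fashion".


Word: "fashion", Candidate: "sonfaih"
Method: check if candidate is substring of word+word
"fashionfashion" contains "sonfaih"? No
Is rotation = No


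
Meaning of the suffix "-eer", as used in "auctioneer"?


Suffix: -eer
As in: auctioneer -> auction + -eer
Meaning = one who is concerned with


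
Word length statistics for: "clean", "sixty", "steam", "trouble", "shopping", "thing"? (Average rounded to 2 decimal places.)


Lengths: "clean"=5, "sixty"=5, "steam"=5, "trouble"=7, "shopping"=8, "thing"=5
Sum = 35, Count = 6
Average = 35/6 = 5.83
= avg=5.83, min=5, max=8


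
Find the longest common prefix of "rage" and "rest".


Word 1: "rage"
Word 2: "rest"
Comparing from start:
  Pos 0: 'r' == 'r'
  Pos 1: 'a' != 'e' (stop)
LCP = "r" (length 1)


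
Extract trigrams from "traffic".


Word: "traffic" (length 7)
Number of trigrams = 7 - 3 + 1 = 5
  Position 0: "tra"
  Position 1: "raf"
  Position 2: "aff"
  Position 3: "ffi"
  Position 4: "fic"
Trigrams = "tra", "raf", "aff", "ffi", "fic"


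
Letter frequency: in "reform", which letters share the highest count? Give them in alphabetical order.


Word: "reform"
Letter counts:
  'e': 1
  'f': 1
  'm': 1
  'o': 1
  'r': 2
Maximum count = 2
Most frequent = 'r' (2 times each)


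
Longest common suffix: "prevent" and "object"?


Word 1: "prevent"
Word 2: "object"
Comparing from end:
  Pos -1: 't' == 't'
  Pos -2: 'n' != 'c' (stop)
LCS = "t" (length 1)


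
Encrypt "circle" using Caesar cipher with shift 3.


Word: "circle"
Shift: 3
Each letter → (letter + shift) mod 26:
  'c' (2) + 3 = 5 → 'f'
  'i' (8) + 3 = 11 → 'l'
  'r' (17) + 3 = 20 → 'u'
  'c' (2) + 3 = 5 → 'f'
  'l' (11) + 3 = 14 → 'o'
  'e' (4) + 3 = 7 → 'h'
Result = "flufoh"


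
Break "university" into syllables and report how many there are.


Word: "university"
Syllable breakdown: u | ni | ver | si | ty
Counting: 5 parts
= 5 syllables


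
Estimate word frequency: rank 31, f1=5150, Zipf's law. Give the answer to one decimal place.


Zipf's law: f(r) = f(1) / r
f(1) = 5150
f(31) = 5150 / 31
= 166.1 occurrences


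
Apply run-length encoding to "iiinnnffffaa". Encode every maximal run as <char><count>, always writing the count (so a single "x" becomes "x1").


String: "iiinnnffffaa"
Scanning for consecutive runs:
  'i' x 3
  'n' x 3
  'f' x 4
  'a' x 2
RLE = "i3n3f4a2"


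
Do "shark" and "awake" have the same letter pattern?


Pattern of "shark": [0, 1, 2, 3, 4]
Pattern of "awake": [0, 1, 0, 2, 3]
Patterns do not match
Same pattern = No


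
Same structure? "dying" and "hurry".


Pattern of "dying": [0, 1, 2, 3, 4]
Pattern of "hurry": [0, 1, 2, 2, 3]
Patterns do not match
Same pattern = No


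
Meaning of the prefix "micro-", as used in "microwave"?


Prefix: micro-
Example: microwave = micro- + wave
Meaning = small


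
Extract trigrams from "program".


Word: "program" (length 7)
Number of trigrams = 7 - 3 + 1 = 5
  Position 0: "pro"
  Position 1: "rog"
  Position 2: "ogr"
  Position 3: "gra"
  Position 4: "ram"
Trigrams = "pro", "rog", "ogr", "gra", "ram"


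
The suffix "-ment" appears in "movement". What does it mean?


Suffix: -ment
Example: movement = move + -ment
Meaning = result of action


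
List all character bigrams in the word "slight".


Word: "slight" (length 6)
Number of bigrams = 6 - 2 + 1 = 5
  Position 0: "sl"
  Position 1: "li"
  Position 2: "ig"
  Position 3: "gh"
  Position 4: "ht"
Bigrams = "sl", "li", "ig", "gh", "ht"


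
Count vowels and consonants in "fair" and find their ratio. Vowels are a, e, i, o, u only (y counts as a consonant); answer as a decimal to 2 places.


Word: "fair"
Vowels (a,e,i,o,u): 2
Consonants: 2
Ratio = 2/2
= 1.00


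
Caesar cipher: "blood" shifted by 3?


Word: "blood"
Shift: 3
Each letter → (letter + shift) mod 26:
  'b' (1) + 3 = 4 → 'e'
  'l' (11) + 3 = 14 → 'o'
  'o' (14) + 3 = 17 → 'r'
  'o' (14) + 3 = 17 → 'r'
  'd' (3) + 3 = 6 → 'g'
Result = "eorrg"


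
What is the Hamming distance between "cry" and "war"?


Comparing character by character (same length = 3):
  Pos 0: 'c' vs 'w' !=
  Pos 1: 'r' vs 'a' !=
  Pos 2: 'y' vs 'r' !=
Hamming distance = 3


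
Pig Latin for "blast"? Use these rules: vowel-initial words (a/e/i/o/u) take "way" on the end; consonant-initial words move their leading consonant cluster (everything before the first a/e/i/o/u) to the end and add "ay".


Word: "blast"
Starts with consonant(s) → move to end, add 'ay'
Consonant cluster: "bl"
Pig Latin = "astblay"


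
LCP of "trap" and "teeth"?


Word 1: "trap"
Word 2: "teeth"
Comparing from start:
  Pos 0: 't' == 't'
  Pos 1: 'r' != 'e' (stop)
LCP = "t" (length 1)


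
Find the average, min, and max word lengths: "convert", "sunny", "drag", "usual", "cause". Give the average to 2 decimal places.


Lengths: "convert"=7, "sunny"=5, "drag"=4, "usual"=5, "cause"=5
Sum = 26, Count = 5
Average = 26/5 = 5.20
= avg=5.20, min=4, max=7


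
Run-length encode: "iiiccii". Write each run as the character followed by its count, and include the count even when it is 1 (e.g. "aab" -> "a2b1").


String: "iiiccii"
Scanning for consecutive runs:
  'i' x 3
  'c' x 2
  'i' x 2
RLE = "i3c2i2"


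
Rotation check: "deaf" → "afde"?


Word: "deaf", Candidate: "afde"
Method: check if candidate is substring of word+word
"deafdeaf" contains "afde"? Yes
Is rotation = Yes


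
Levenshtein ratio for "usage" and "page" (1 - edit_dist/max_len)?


Word 1: "usage" (length 5)
Word 2: "page" (length 4)
One optimal edit sequence:
  1. delete 'u'  (+1)
  2. substitute 's' -> 'p'  (+1)
  3. keep 'a'
  4. keep 'g'
  5. keep 'e'
Edit distance = 2
Max length = max(5, 4) = 5
Similarity = 1 - 2/5
= 0.6000


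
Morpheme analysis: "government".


Word: "government"
Morphemes: govern + -ment
Each morpheme carries meaning
= 2 morphemes


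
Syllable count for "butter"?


Word: "butter"
Syllable breakdown: but-ter
Counting: 2 parts
= 2 syllables


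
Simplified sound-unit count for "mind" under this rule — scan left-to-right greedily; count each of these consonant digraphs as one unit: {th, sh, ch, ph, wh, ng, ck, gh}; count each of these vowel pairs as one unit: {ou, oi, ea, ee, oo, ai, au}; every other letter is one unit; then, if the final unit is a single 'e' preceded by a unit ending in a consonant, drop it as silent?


Word: "mind" (4 letters)
Left-to-right scan:
  1. 'm' (letter)
  2. 'i' (letter)
  3. 'n' (letter)
  4. 'd' (letter)
Units from scan: 4
Sound units = 4 units


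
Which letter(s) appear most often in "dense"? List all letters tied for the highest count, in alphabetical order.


Word: "dense"
Letter counts:
  'd': 1
  'e': 2
  'n': 1
  's': 1
Maximum count = 2
Most frequent = 'e' (2 times each)


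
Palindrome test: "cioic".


Word: "cioic"
Reversed: "cioic"
Forward == Backward? cioic == cioic
Palindrome = Yes


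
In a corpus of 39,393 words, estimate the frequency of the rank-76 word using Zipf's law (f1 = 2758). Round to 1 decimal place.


Zipf's law: f(r) = f(1) / r
f(1) = 2758
f(76) = 2758 / 76
= 36.3 occurrences


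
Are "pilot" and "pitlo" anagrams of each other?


Word 1: "pilot" → sorted: ilopt
Word 2: "pitlo" → sorted: ilopt
Same letters? ilopt == ilopt
Anagram = Yes


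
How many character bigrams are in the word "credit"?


Word: "credit" (length 6)
Number of 2-grams = length - 2 + 1 = 6 - 2 + 1
= 5


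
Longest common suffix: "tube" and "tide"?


Word 1: "tube"
Word 2: "tide"
Comparing from end:
  Pos -1: 'e' == 'e'
  Pos -2: 'b' != 'd' (stop)
LCS = "e" (length 1)


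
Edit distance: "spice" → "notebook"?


Word 1: "spice" (length 5)
Word 2: "notebook" (length 8)
One optimal edit sequence (insert/delete/substitute each cost 1):
  1. insert 'n'  (+1)
  2. insert 'o'  (+1)
  3. insert 't'  (+1)
  4. substitute 's' -> 'e'  (+1)
  5. substitute 'p' -> 'b'  (+1)
  6. substitute 'i' -> 'o'  (+1)
  7. substitute 'c' -> 'o'  (+1)
  8. substitute 'e' -> 'k'  (+1)
Total edit operations: 8
Edit distance = 8


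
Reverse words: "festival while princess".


Original: "festival while princess"
Words (1..n): festival | while | princess
Reversed (n..1): princess | while | festival
Result = "princess while festival"


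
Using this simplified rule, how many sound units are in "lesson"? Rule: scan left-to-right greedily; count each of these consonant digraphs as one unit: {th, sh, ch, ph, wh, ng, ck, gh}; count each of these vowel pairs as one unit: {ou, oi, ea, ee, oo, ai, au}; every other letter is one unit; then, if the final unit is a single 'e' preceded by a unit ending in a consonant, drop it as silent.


Word: "lesson" (6 letters)
Left-to-right scan:
  (1) 'l' (letter)
  (2) 'e' (letter)
  (3) 's' (letter)
  (4) 's' (letter)
  (5) 'o' (letter)
  (6) 'n' (letter)
Units from scan: 6
Sound units = 6 units


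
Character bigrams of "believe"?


Word: "believe" (length 7)
Number of bigrams = 7 - 2 + 1 = 6
  Position 0: "be"
  Position 1: "el"
  Position 2: "li"
  Position 3: "ie"
  Position 4: "ev"
  Position 5: "ve"
Bigrams = "be", "el", "li", "ie", "ev", "ve"


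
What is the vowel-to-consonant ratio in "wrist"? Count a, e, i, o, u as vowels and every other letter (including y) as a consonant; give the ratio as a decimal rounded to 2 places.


Word: "wrist"
Vowels (a,e,i,o,u): 1
Consonants: 4
Ratio = 1/4
= 0.25


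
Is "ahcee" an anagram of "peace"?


Word 1: "peace" → sorted: aceep
Word 2: "ahcee" → sorted: aceeh
Same letters? aceep != aceeh
Anagram = No


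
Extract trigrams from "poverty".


Word: "poverty" (length 7)
Number of trigrams = 7 - 3 + 1 = 5
  Position 0: "pov"
  Position 1: "ove"
  Position 2: "ver"
  Position 3: "ert"
  Position 4: "rty"
Trigrams = "pov", "ove", "ver", "ert", "rty"


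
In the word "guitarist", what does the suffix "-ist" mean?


Suffix: -ist
Example: guitarist (guitar + -ist)
Meaning = one who practices


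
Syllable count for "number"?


Word: "number"
Syllable breakdown: num-ber
Counting: 2 parts
= 2 syllables


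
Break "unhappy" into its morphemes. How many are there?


Word: "unhappy"
Morphemes: un- / happy
Each morpheme carries meaning
= 2 morphemes


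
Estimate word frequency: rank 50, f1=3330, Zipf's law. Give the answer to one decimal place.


Zipf's law: f(r) = f(1) / r
f(1) = 3330
f(50) = 3330 / 50
= 66.6 occurrences


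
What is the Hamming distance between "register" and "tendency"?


Comparing character by character (same length = 8):
  Pos 0: 'r' vs 't' !=
  Pos 1: 'e' vs 'e' =
  Pos 2: 'g' vs 'n' !=
  Pos 3: 'i' vs 'd' !=
  Pos 4: 's' vs 'e' !=
  Pos 5: 't' vs 'n' !=
  Pos 6: 'e' vs 'c' !=
  Pos 7: 'r' vs 'y' !=
Hamming distance = 7


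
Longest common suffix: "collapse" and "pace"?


Word 1: "collapse"
Word 2: "pace"
Comparing from end:
  Pos -1: 'e' == 'e'
  Pos -2: 's' != 'c' (stop)
LCS = "e" (length 1)


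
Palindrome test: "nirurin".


Word: "nirurin"
Reversed: "nirurin"
Forward == Backward? nirurin == nirurin
Palindrome = Yes


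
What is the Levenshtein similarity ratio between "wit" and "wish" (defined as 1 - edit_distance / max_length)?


Word 1: "wit" (length 3)
Word 2: "wish" (length 4)
One optimal edit sequence:
  1. keep 'w'
  2. keep 'i'
  3. insert 's'  (+1)
  4. substitute 't' -> 'h'  (+1)
Edit distance = 2
Max length = max(3, 4) = 4
Similarity = 1 - 2/4
= 0.5000


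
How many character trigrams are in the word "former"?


Word: "former" (length 6)
Number of 3-grams = length - 3 + 1 = 6 - 3 + 1
= 4


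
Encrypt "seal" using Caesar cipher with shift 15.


Word: "seal"
Shift: 15
Each letter → (letter + shift) mod 26:
  's' (18) + 15 = 7 → 'h'
  'e' (4) + 15 = 19 → 't'
  'a' (0) + 15 = 15 → 'p'
  'l' (11) + 15 = 0 → 'a'
Result = "htpa"


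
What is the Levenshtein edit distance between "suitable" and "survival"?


Word 1: "suitable" (length 8)
Word 2: "survival" (length 8)
One optimal edit sequence (insert/delete/substitute each cost 1):
  1. keep 's'
  2. keep 'u'
  3. insert 'r'  (+1)
  4. insert 'v'  (+1)
  5. keep 'i'
  6. substitute 't' -> 'v'  (+1)
  7. keep 'a'
  8. delete 'b'  (+1)
  9. keep 'l'
  10. delete 'e'  (+1)
Total edit operations: 5
Edit distance = 5


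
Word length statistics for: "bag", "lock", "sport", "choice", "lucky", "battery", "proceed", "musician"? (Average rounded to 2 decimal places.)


Lengths: "bag"=3, "lock"=4, "sport"=5, "choice"=6, "lucky"=5, "battery"=7, "proceed"=7, "musician"=8
Sum = 45, Count = 8
Average = 45/8 = 5.63
= avg=5.63, min=3, max=8


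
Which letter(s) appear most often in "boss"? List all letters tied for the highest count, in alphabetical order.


Word: "boss"
Letter counts:
  'b': 1
  'o': 1
  's': 2
Maximum count = 2
Most frequent = 's' (2 times each)


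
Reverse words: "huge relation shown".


Original: "huge relation shown"
Words (1..n): huge | relation | shown
Reversed (n..1): shown | relation | huge
Result = "shown relation huge"


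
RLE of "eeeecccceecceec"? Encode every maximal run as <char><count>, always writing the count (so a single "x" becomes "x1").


String: "eeeecccceecceec"
Scanning for consecutive runs:
  'e' x 4
  'c' x 4
  'e' x 2
  'c' x 2
  'e' x 2
  'c' x 1
RLE = "e4c4e2c2e2c1"


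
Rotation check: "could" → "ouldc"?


Word: "could", Candidate: "ouldc"
Method: check if candidate is substring of word+word
"couldcould" contains "ouldc"? Yes
Is rotation = Yes


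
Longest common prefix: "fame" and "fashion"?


Word 1: "fame"
Word 2: "fashion"
Comparing from start:
  Pos 0: 'f' == 'f'
  Pos 1: 'a' == 'a'
  Pos 2: 'm' != 's' (stop)
LCP = "fa" (length 2)


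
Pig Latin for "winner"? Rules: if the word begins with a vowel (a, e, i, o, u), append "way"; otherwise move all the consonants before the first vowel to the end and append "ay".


Word: "winner"
Starts with consonant(s) → move to end, add 'ay'
Consonant cluster: "w"
Pig Latin = "innerway"


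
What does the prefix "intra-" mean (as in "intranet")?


Prefix: intra-
Example: intranet = intra- + net
Meaning = within


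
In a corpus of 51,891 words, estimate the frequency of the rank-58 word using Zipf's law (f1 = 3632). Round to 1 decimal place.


Zipf's law: f(r) = f(1) / r
f(1) = 3632
f(58) = 3632 / 58
= 62.6 occurrences


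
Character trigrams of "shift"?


Word: "shift" (length 5)
Number of trigrams = 5 - 3 + 1 = 3
  Position 0: "shi"
  Position 1: "hif"
  Position 2: "ift"
Trigrams = "shi", "hif", "ift"


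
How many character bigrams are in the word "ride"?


Word: "ride" (length 4)
Number of 2-grams = length - 2 + 1 = 4 - 2 + 1
= 3


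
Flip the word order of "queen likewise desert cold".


Original: "queen likewise desert cold"
Words (1..n): queen | likewise | desert | cold
Reversed (n..1): cold | desert | likewise | queen
Result = "cold desert likewise queen"


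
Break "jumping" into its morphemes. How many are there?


Word: "jumping"
Morphemes: jump + -ing
Each morpheme carries meaning
= 2 morphemes


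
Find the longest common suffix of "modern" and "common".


Word 1: "modern"
Word 2: "common"
Comparing from end:
  Pos -1: 'n' == 'n'
  Pos -2: 'r' != 'o' (stop)
LCS = "n" (length 1)


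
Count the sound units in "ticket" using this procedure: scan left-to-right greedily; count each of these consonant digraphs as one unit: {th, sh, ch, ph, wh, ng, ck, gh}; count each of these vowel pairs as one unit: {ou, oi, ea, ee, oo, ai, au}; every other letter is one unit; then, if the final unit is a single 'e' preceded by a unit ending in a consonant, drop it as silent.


Word: "ticket" (6 letters)
Left-to-right scan:
  (1) 't' (letter)
  (2) 'i' (letter)
  (3) 'ck' (digraph)
  (4) 'e' (letter)
  (5) 't' (letter)
Units from scan: 5
Sound units = 5 units


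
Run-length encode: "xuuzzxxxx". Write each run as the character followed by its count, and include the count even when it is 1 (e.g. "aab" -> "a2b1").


String: "xuuzzxxxx"
Scanning for consecutive runs:
  'x' x 1
  'u' x 2
  'z' x 2
  'x' x 4
RLE = "x1u2z2x4"


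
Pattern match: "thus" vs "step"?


Pattern of "thus": [0, 1, 2, 3]
Pattern of "step": [0, 1, 2, 3]
Patterns match
Same pattern = Yes


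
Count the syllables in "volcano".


Word: "volcano"
Syllable breakdown: vol / ca / no
Counting: 3 parts
= 3 syllables


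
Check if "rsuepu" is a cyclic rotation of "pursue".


Word: "pursue", Candidate: "rsuepu"
Method: check if candidate is substring of word+word
"pursuepursue" contains "rsuepu"? Yes
Is rotation = Yes


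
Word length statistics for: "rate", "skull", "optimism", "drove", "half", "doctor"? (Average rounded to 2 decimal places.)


Lengths: "rate"=4, "skull"=5, "optimism"=8, "drove"=5, "half"=4, "doctor"=6
Sum = 32, Count = 6
Average = 32/6 = 5.33
= avg=5.33, min=4, max=8


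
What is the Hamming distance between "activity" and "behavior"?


Comparing character by character (same length = 8):
  Pos 0: 'a' vs 'b' !=
  Pos 1: 'c' vs 'e' !=
  Pos 2: 't' vs 'h' !=
  Pos 3: 'i' vs 'a' !=
  Pos 4: 'v' vs 'v' =
  Pos 5: 'i' vs 'i' =
  Pos 6: 't' vs 'o' !=
  Pos 7: 'y' vs 'r' !=
Hamming distance = 6


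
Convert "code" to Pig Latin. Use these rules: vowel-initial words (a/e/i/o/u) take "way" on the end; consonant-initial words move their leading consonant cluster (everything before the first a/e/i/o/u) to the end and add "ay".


Word: "code"
Starts with consonant(s) → move to end, add 'ay'
Consonant cluster: "c"
Pig Latin = "odecay"


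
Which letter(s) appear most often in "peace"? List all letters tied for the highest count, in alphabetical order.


Word: "peace"
Letter counts:
  'a': 1
  'c': 1
  'e': 2
  'p': 1
Maximum count = 2
Most frequent = 'e' (2 times each)


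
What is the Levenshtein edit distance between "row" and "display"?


Word 1: "row" (length 3)
Word 2: "display" (length 7)
One optimal edit sequence (insert/delete/substitute each cost 1):
  1. insert 'd'  (+1)
  2. insert 'i'  (+1)
  3. insert 's'  (+1)
  4. insert 'p'  (+1)
  5. substitute 'r' -> 'l'  (+1)
  6. substitute 'o' -> 'a'  (+1)
  7. substitute 'w' -> 'y'  (+1)
Total edit operations: 7
Edit distance = 7


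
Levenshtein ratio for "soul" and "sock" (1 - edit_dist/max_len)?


Word 1: "soul" (length 4)
Word 2: "sock" (length 4)
One optimal edit sequence:
  1. keep 's'
  2. keep 'o'
  3. substitute 'u' -> 'c'  (+1)
  4. substitute 'l' -> 'k'  (+1)
Edit distance = 2
Max length = max(4, 4) = 4
Similarity = 1 - 2/4
= 0.5000


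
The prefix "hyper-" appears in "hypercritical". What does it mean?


Prefix: hyper-
Example: hypercritical = hyper- + critical
Meaning = over / excessive


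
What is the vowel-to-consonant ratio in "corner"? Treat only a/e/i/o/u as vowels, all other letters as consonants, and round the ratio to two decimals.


Word: "corner"
Vowels (a,e,i,o,u): 2
Consonants: 4
Ratio = 2/4
= 0.50


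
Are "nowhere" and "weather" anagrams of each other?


Word 1: "nowhere" → sorted: eehnorw
Word 2: "weather" → sorted: aeehrtw
Same letters? eehnorw != aeehrtw
Anagram = No


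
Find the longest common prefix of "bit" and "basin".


Word 1: "bit"
Word 2: "basin"
Comparing from start:
  Pos 0: 'b' == 'b'
  Pos 1: 'i' != 'a' (stop)
LCP = "b" (length 1)


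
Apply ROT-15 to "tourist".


Word: "tourist"
Shift: 15
Each letter → (letter + shift) mod 26:
  't' (19) + 15 = 8 → 'i'
  'o' (14) + 15 = 3 → 'd'
  'u' (20) + 15 = 9 → 'j'
  'r' (17) + 15 = 6 → 'g'
  'i' (8) + 15 = 23 → 'x'
  's' (18) + 15 = 7 → 'h'
  't' (19) + 15 = 8 → 'i'
Result = "idjgxhi"


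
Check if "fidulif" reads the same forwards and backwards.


Word: "fidulif"
Reversed: "filudif"
Forward == Backward? fidulif != filudif
Palindrome = No


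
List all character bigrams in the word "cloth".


Word: "cloth" (length 5)
Number of bigrams = 5 - 2 + 1 = 4
  Position 0: "cl"
  Position 1: "lo"
  Position 2: "ot"
  Position 3: "th"
Bigrams = "cl", "lo", "ot", "th"


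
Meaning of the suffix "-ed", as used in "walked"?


Suffix: -ed
Example: walked = walk + -ed
Meaning = past tense


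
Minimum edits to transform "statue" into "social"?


Word 1: "statue" (length 6)
Word 2: "social" (length 6)
One optimal edit sequence (insert/delete/substitute each cost 1):
  1. keep 's'
  2. substitute 't' -> 'o'  (+1)
  3. substitute 'a' -> 'c'  (+1)
  4. substitute 't' -> 'i'  (+1)
  5. substitute 'u' -> 'a'  (+1)
  6. substitute 'e' -> 'l'  (+1)
Total edit operations: 5
Edit distance = 5


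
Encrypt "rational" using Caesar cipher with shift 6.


Word: "rational"
Shift: 6
Each letter → (letter + shift) mod 26:
  'r' (17) + 6 = 23 → 'x'
  'a' (0) + 6 = 6 → 'g'
  't' (19) + 6 = 25 → 'z'
  'i' (8) + 6 = 14 → 'o'
  'o' (14) + 6 = 20 → 'u'
  'n' (13) + 6 = 19 → 't'
  'a' (0) + 6 = 6 → 'g'
  'l' (11) + 6 = 17 → 'r'
Result = "xgzoutgr"


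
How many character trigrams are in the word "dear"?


Word: "dear" (length 4)
Number of 3-grams = length - 3 + 1 = 4 - 3 + 1
= 2


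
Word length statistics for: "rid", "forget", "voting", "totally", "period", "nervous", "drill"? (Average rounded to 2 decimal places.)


Lengths: "rid"=3, "forget"=6, "voting"=6, "totally"=7, "period"=6, "nervous"=7, "drill"=5
Sum = 40, Count = 7
Average = 40/7 = 5.71
= avg=5.71, min=3, max=7


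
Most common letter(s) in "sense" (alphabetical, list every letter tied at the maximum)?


Word: "sense"
Letter counts:
  'e': 2
  'n': 1
  's': 2
Maximum count = 2
Most frequent = 'e', 's' (2 times each)


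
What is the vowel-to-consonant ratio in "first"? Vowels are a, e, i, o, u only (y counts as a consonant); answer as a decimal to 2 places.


Word: "first"
Vowels (a,e,i,o,u): 1
Consonants: 4
Ratio = 1/4
= 0.25


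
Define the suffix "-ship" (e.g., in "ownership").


Suffix: -ship
As in: ownership -> owner + -ship
Meaning = state / position


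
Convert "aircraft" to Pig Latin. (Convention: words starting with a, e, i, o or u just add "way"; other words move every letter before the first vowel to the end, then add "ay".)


Word: "aircraft"
Starts with vowel → add 'way'
Pig Latin = "aircraftway"


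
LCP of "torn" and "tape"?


Word 1: "torn"
Word 2: "tape"
Comparing from start:
  Pos 0: 't' == 't'
  Pos 1: 'o' != 'a' (stop)
LCP = "t" (length 1)


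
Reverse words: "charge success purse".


Original: "charge success purse"
Words (1..n): charge | success | purse
Reversed (n..1): purse | success | charge
Result = "purse success charge"


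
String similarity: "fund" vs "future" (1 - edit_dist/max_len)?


Word 1: "fund" (length 4)
Word 2: "future" (length 6)
One optimal edit sequence:
  1. keep 'f'
  2. insert 'u'  (+1)
  3. insert 't'  (+1)
  4. keep 'u'
  5. substitute 'n' -> 'r'  (+1)
  6. substitute 'd' -> 'e'  (+1)
Edit distance = 4
Max length = max(4, 6) = 6
Similarity = 1 - 4/6
= 0.3333
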